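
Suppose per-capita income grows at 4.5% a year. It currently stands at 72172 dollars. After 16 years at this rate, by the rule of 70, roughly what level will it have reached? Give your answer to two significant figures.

It doubles every 70/4.5 ≈ 15.56 years, so 16 years is 1.03 doublings.
2^1.03 ≈ 2.04; 72172 × 2.04 ≈ 150000 dollars.

approximately 150000 dollars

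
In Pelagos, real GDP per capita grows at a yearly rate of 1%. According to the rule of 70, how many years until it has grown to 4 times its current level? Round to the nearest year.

approximately 140 years

One doubling takes 70/1 = 70.00 years.
4 = 2^2, so 2 doublings → 140 years.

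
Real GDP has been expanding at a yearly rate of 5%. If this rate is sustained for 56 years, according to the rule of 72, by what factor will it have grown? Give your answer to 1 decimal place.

14.8 times

Doubling time ≈ 72/5 = 14.40 years.
56 years / 14.40 ≈ 3.89 doublings → factor 2^3.89 ≈ 14.8.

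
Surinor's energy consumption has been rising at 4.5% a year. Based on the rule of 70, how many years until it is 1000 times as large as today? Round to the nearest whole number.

One doubling takes 70/4.5 = 15.56 years.
1000× is log₂ 1000 ≈ 9.97 doublings, so ≈ 9.97 × 15.56 = 155 years.

around 155 years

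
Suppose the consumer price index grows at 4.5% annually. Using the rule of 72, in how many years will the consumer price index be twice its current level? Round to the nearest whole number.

At 4.5%, doubling takes about 72/4.5 = 16.00 years.

16 years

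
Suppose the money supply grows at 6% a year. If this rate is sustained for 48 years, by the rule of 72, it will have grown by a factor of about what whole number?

Doubling time ≈ 72/6 = 12.00 years.
48/12.00 ≈ 4 doublings, so about 2^4 = 16×.

around 16 times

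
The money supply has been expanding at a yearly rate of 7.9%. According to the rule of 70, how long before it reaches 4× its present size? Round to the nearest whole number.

One doubling takes 70/7.9 = 8.86 years.
Getting to 4× needs 2 doublings: 2 × 8.86 ≈ 18 years.

around 18 years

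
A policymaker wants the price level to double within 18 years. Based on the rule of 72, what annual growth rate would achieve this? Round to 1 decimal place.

72 / 18 ≈ 4.00, so about 4.0% annually.

≈ 4.0%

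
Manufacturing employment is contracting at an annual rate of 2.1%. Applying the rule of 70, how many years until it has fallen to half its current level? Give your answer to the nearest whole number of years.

roughly 33 years

Falling at 2.1%, it halves about every 70/2.1 = 33.33 years.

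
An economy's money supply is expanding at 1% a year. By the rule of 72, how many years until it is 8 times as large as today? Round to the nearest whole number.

approximately 216 years

Doubling time ≈ 72/1 = 72.00 years.
Getting to 8× needs 3 doublings: 3 × 72.00 ≈ 216 years.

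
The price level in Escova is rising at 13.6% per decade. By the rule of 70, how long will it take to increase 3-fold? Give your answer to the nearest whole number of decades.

One doubling takes 70/13.6 = 5.15 decades.
Reaching 3× takes log₂(3) ≈ 1.58 doublings.
1.58 × 5.15 ≈ 8 decades.

about 8 decades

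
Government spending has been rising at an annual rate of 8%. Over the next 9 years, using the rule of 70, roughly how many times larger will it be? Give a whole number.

70/8 ≈ 8.75 years per doubling.
9 years fits 1 doubling: 2^1 = 2.

2 times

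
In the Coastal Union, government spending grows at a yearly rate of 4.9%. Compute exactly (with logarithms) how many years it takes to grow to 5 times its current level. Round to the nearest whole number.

34 years

t = ln(5) / ln(1 + 0.049) = 1.6094 / 0.047837 ≈ 33.64.
≈ 34 years.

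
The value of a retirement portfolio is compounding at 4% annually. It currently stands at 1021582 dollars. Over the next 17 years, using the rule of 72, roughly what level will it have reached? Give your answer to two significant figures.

Doubling time ≈ 72/4 = 18.00 years.
17 years is 17/18.00 ≈ 0.94 doublings, a factor of 2^0.94 ≈ 1.92.
1021582 × 1.92 ≈ 2000000 dollars.

≈ 2000000 dollars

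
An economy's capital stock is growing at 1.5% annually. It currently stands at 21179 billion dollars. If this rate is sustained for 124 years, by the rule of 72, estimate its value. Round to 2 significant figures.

roughly 130000 billion dollars

Doubling time ≈ 72/1.5 = 48.00 years.
124 years is 124/48.00 ≈ 2.58 doublings, a factor of 2^2.58 ≈ 5.98.
21179 × 5.98 ≈ 130000 billion dollars.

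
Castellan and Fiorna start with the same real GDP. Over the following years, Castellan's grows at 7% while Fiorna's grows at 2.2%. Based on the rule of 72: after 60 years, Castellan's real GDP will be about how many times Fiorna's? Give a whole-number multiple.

≈ 16 times

Castellan pulls ahead at 4.8 pp per year, so the ratio doubles every 72/4.8 ≈ 15.00 years.
In 60 years that's 4.00 doublings: 2^4.00 ≈ 16.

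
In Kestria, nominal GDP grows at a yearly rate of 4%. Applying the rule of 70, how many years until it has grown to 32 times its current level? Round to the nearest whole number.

At 4% it doubles every 70/4 ≈ 17.50 years.
32× is 5 doublings, so 5 × 17.50 ≈ 88 years.

approximately 88 years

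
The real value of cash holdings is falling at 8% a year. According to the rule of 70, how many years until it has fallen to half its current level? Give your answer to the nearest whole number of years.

≈ 9 years

The rule works in reverse for decay: 70/8 ≈ 8.75 years to halve.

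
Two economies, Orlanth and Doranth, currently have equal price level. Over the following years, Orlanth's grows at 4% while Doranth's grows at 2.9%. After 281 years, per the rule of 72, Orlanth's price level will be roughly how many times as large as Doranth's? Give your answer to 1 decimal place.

roughly 19.6 times

Rate gap = 4% − 2.9% = 1.1 points.
The ratio doubles every 72/1.1 ≈ 65.45 years.
281/65.45 ≈ 4.29 doublings → ratio ≈ 2^4.29 ≈ 19.6.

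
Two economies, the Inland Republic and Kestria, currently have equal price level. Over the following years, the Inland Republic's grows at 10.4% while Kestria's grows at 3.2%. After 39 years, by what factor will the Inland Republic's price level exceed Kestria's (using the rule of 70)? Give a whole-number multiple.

the Inland Republic pulls ahead at 7.2 pp per year, so the ratio doubles every 70/7.2 ≈ 9.72 years.
In 39 years that's 4.01 doublings: 2^4.01 ≈ 16.

approximately 16 times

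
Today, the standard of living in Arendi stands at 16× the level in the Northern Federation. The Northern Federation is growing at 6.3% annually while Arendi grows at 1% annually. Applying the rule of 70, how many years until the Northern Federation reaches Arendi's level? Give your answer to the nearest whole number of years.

approximately 53 years

The growth-rate gap is 6.3% − 1% = 5.3 percentage points.
So the ratio between them halves every 70/5.3 ≈ 13.21 years.
A 16× gap closes after 4 halvings: 4 × 13.21 ≈ 53 years.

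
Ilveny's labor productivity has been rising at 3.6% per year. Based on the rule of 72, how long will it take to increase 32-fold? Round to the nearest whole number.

Doubling time ≈ 72/3.6 = 20.00 years.
32 = 2^5, so 5 doublings → 100 years.

about 100 years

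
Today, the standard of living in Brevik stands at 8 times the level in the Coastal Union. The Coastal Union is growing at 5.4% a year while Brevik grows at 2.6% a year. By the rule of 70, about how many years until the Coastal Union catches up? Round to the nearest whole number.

about 75 years

the Coastal Union gains on Brevik at 5.4% − 2.6% = 2.8 points a year.
At that relative rate the gap halves every 70/2.8 ≈ 25.00 years.
An 8 times gap closes after 3 halvings: 3 × 25.00 ≈ 75 years.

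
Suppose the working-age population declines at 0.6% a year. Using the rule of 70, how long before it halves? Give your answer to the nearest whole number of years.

117 years

The rule works in reverse for decay: 70/0.6 ≈ 116.67 years to halve.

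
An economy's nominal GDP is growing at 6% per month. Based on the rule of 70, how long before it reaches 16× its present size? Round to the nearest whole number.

47 months

Doubling time ≈ 70/6 = 11.67 months.
16 = 2^4, so 4 doublings → 47 months.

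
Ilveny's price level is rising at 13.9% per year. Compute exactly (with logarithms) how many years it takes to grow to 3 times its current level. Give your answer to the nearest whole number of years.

t = ln(3) / ln(1 + 0.139) = 1.0986 / 0.130151 ≈ 8.44.
≈ 8 years.

8 years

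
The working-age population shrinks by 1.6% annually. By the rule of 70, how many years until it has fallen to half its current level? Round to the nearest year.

The rule works in reverse for decay: 70/1.6 ≈ 43.75 years to halve.

around 44 years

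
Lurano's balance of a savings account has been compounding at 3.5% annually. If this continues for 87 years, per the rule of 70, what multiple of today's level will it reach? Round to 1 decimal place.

approximately 20.4 times

Doubles every ≈ 20.00 years (70/3.5).
87 years is 4.35 doublings; 2^4.35 ≈ 20.4×.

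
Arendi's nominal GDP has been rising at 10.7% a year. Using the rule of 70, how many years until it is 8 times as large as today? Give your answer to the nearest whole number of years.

Doubling time ≈ 70/10.7 = 6.54 years.
8 = 2^3, so 3 doublings → 20 years.

≈ 20 years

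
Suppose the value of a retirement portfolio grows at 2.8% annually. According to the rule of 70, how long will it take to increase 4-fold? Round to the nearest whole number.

around 50 years

At 2.8% it doubles every 70/2.8 ≈ 25.00 years.
4× is 2 doublings, so 2 × 25.00 ≈ 50 years.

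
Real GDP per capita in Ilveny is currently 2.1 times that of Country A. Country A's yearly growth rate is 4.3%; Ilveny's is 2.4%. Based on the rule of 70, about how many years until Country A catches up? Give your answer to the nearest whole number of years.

The growth-rate gap is 4.3% − 2.4% = 1.9 percentage points.
So the ratio between them halves every 70/1.9 ≈ 36.84 years.
A 2.1 times gap takes log₂(2.1) ≈ 1.07 halvings to close: 1.07 × 36.84 ≈ 39 years.

about 39 years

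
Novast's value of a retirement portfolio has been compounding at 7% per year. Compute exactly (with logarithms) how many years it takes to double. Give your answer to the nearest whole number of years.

t = ln(2) / ln(1 + 0.07) = 0.6931 / 0.067659 ≈ 10.24.
≈ 10 years.

10 years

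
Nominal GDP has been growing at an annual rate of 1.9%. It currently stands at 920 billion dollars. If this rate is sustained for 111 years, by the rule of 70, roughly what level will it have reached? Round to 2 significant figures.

It doubles every 70/1.9 ≈ 36.84 years, so 111 years is 3.01 doublings.
2^3.01 ≈ 8.06; 920 × 8.06 ≈ 7400 billion dollars.

≈ 7400 billion dollars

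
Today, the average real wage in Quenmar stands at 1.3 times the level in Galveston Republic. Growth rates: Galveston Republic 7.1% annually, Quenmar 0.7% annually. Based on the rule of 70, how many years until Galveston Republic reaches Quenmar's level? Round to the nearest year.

What matters is the difference: 6.4 pp.
Rule of 70 on the gap: the ratio halves every 70/6.4 ≈ 10.94 years.
A 1.3 times gap takes log₂(1.3) ≈ 0.38 halvings to close: 0.38 × 10.94 ≈ 4 years.

roughly 4 years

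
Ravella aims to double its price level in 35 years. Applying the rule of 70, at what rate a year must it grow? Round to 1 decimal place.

around 2.0%

70 / 35 ≈ 2.00, so about 2.0% a year.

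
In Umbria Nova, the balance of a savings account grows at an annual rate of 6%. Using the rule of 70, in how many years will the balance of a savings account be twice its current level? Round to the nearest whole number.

At 6%, doubling takes about 70/6 = 11.67 years.

roughly 12 years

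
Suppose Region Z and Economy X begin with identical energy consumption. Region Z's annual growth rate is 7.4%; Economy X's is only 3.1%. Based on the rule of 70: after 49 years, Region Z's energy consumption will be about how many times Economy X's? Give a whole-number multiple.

Region Z pulls ahead at 4.3 pp per year, so the ratio doubles every 70/4.3 ≈ 16.28 years.
In 49 years that's 3.01 doublings: 2^3.01 ≈ 8.

8 times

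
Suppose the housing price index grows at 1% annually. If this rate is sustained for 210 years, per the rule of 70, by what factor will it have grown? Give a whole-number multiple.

At 1% one doubling takes ≈ 70.00 years; 210 years is 3 of them, so ×8.

about 8 times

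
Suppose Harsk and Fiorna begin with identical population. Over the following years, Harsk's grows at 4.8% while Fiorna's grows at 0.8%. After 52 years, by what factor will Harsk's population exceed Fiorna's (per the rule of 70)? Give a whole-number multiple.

approximately 8 times

Only the 4-point difference matters.
70/4 ≈ 17.50 years per doubling of the ratio; 52 years gives 2.97 doublings, so ≈ 8×.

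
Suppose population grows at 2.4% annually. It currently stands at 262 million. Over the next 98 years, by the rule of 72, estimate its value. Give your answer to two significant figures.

2500 million

Doubling time ≈ 72/2.4 = 30.00 years.
98 years is 98/30.00 ≈ 3.27 doublings, a factor of 2^3.27 ≈ 9.65.
262 × 9.65 ≈ 2500 million.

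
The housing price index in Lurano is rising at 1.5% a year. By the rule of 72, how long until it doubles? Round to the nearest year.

about 48 years

At 1.5%, doubling takes about 72/1.5 = 48.00 years.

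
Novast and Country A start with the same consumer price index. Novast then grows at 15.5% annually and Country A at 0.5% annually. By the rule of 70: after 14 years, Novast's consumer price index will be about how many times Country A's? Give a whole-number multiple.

approximately 8 times

Novast pulls ahead at 15 pp per year, so the ratio doubles every 70/15 ≈ 4.67 years.
In 14 years that's 3.00 doublings: 2^3.00 ≈ 8.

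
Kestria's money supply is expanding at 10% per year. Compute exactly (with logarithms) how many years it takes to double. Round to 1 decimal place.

7.3 years

t = ln(2) / ln(1 + 0.1) = 0.6931 / 0.095310 ≈ 7.27.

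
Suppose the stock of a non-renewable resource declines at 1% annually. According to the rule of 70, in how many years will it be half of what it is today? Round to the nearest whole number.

70 years

Halving time ≈ 70 / 1 = 70.00 → 70 years.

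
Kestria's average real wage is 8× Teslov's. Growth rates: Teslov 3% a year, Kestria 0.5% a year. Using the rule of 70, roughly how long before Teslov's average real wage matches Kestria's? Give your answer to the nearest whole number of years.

approximately 84 years

What matters is the difference: 2.5 pp.
Rule of 70 on the gap: the ratio halves every 70/2.5 ≈ 28.00 years.
An 8× gap closes after 3 halvings: 3 × 28.00 ≈ 84 years.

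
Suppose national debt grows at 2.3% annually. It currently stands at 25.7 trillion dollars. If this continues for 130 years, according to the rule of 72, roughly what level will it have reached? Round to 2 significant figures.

It doubles every 72/2.3 ≈ 31.30 years, so 130 years is 4.15 doublings.
2^4.15 ≈ 17.75; 25.7 × 17.75 ≈ 460 trillion dollars.

≈ 460 trillion dollars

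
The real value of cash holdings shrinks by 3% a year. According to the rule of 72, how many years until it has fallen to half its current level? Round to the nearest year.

The rule works in reverse for decay: 72/3 ≈ 24.00 years to halve.

around 24 years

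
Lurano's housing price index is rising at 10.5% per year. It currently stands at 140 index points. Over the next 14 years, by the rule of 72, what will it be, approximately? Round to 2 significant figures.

580 index points

Doubling time ≈ 72/10.5 = 6.86 years.
14 years is 14/6.86 ≈ 2.04 doublings, a factor of 2^2.04 ≈ 4.11.
140 × 4.11 ≈ 580 index points.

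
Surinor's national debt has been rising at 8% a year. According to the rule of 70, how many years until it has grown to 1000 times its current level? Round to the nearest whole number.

At 8% it doubles every 70/8 ≈ 8.75 years.
1000× is log₂ 1000 ≈ 9.97 doublings, so ≈ 9.97 × 8.75 = 87 years.

≈ 87 years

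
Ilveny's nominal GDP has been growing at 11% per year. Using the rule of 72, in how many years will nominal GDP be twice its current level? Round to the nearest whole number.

At 11%, doubling takes about 72/11 = 6.55 years.

≈ 7 years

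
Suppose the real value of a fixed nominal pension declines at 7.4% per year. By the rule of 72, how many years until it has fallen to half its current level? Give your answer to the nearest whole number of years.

about 10 years

Halving time ≈ 72 / 7.4 = 9.73 → 10 years.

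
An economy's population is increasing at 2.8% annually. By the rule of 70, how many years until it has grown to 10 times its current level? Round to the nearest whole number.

At 2.8% it doubles every 70/2.8 ≈ 25.00 years.
10× is log₂ 10 ≈ 3.32 doublings, so ≈ 3.32 × 25.00 = 83 years.

around 83 years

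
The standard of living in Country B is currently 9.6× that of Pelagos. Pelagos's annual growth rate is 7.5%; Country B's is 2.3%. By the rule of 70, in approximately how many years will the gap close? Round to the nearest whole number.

about 44 years

What matters is the difference: 5.2 pp.
Rule of 70 on the gap: the ratio halves every 70/5.2 ≈ 13.46 years.
A 9.6× gap takes log₂(9.6) ≈ 3.26 halvings to close: 3.26 × 13.46 ≈ 44 years.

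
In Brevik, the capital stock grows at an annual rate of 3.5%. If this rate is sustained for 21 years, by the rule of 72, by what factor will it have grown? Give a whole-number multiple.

≈ 2 times

At 3.5% one doubling takes ≈ 20.57 years; 21 years is 1 of them, so ×2.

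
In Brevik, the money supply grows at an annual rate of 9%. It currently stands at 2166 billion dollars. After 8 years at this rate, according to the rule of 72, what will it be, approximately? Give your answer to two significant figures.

Doubling time ≈ 72/9 = 8.00 years.
8 years is 8/8.00 ≈ 1.00 doublings, a factor of 2^1.00 ≈ 2.00.
2166 × 2.00 ≈ 4300 billion dollars.

approximately 4300 billion dollars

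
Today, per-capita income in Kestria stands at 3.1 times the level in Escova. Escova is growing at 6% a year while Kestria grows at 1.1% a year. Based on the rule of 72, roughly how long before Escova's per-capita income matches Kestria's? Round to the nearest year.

Escova gains on Kestria at 6% − 1.1% = 4.9 points a year.
At that relative rate the gap halves every 72/4.9 ≈ 14.69 years.
A 3.1 times gap takes log₂(3.1) ≈ 1.63 halvings to close: 1.63 × 14.69 ≈ 24 years.

24 years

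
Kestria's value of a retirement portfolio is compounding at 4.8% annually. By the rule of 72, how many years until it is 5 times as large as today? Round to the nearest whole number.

35 years

One doubling takes 72/4.8 = 15.00 years.
Reaching 5× takes log₂(5) ≈ 2.32 doublings.
2.32 × 15.00 ≈ 35 years.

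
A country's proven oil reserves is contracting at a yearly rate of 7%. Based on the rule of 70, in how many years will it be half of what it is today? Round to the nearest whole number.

roughly 10 years

Falling at 7%, it halves about every 70/7 = 10.00 years.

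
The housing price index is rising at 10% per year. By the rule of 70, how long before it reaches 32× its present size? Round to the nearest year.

One doubling takes 70/10 = 7.00 years.
32× is 5 doublings, so 5 × 7.00 ≈ 35 years.

roughly 35 years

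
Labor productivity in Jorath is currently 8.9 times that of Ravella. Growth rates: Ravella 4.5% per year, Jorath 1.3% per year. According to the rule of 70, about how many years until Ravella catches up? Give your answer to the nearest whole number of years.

≈ 69 years

What matters is the difference: 3.2 pp.
Rule of 70 on the gap: the ratio halves every 70/3.2 ≈ 21.88 years.
An 8.9 times gap takes log₂(8.9) ≈ 3.15 halvings to close: 3.15 × 21.88 ≈ 69 years.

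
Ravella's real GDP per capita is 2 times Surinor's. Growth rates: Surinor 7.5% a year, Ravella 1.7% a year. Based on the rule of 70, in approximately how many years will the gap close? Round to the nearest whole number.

about 12 years

Surinor gains on Ravella at 7.5% − 1.7% = 5.8 points a year.
At that relative rate the gap halves every 70/5.8 ≈ 12.07 years.
A 2 times gap closes after 1 halving: 1 × 12.07 ≈ 12 years.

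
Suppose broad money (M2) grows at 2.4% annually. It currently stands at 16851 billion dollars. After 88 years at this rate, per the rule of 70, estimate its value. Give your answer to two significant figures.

Doubling time ≈ 70/2.4 = 29.17 years.
88 years is 88/29.17 ≈ 3.02 doublings, a factor of 2^3.02 ≈ 8.11.
16851 × 8.11 ≈ 140000 billion dollars.

around 140000 billion dollars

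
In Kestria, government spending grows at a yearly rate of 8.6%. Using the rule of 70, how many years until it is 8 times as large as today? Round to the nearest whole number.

≈ 24 years

One doubling takes 70/8.6 = 8.14 years.
Getting to 8× needs 3 doublings: 3 × 8.14 ≈ 24 years.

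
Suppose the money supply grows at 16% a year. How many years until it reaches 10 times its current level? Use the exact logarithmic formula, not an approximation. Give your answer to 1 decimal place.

t = ln(10) / ln(1 + 0.16) = 2.3026 / 0.148420 ≈ 15.51.

15.5 years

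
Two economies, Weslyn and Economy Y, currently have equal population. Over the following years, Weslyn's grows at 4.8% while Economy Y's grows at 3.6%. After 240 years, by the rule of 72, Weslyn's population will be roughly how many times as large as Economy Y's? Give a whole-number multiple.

Rate gap = 4.8% − 3.6% = 1.2 points.
The ratio doubles every 72/1.2 ≈ 60.00 years.
240/60.00 ≈ 4.00 doublings → ratio ≈ 2^4.00 ≈ 16.

16 times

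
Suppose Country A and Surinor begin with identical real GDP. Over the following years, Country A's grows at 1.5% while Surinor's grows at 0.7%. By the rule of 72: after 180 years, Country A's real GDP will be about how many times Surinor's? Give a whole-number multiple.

4 times

Only the 0.8-point difference matters.
72/0.8 ≈ 90.00 years per doubling of the ratio; 180 years gives 2.00 doublings, so ≈ 4×.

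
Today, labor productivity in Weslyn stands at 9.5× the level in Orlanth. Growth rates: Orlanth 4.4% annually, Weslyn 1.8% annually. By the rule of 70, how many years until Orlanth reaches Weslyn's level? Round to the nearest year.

The growth-rate gap is 4.4% − 1.8% = 2.6 percentage points.
So the ratio between them halves every 70/2.6 ≈ 26.92 years.
A 9.5× gap takes log₂(9.5) ≈ 3.25 halvings to close: 3.25 × 26.92 ≈ 87 years.

roughly 87 years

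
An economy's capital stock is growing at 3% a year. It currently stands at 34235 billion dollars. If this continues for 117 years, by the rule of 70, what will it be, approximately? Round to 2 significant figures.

It doubles every 70/3 ≈ 23.33 years, so 117 years is 5.02 doublings.
2^5.02 ≈ 32.45; 34235 × 32.45 ≈ 1100000 billion dollars.

≈ 1100000 billion dollars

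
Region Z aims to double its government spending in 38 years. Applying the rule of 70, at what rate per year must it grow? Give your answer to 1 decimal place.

around 1.8% per year

70 / 38 ≈ 1.84, so about 1.8% per year.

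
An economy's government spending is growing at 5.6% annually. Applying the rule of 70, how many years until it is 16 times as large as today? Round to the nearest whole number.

approximately 50 years

At 5.6% it doubles every 70/5.6 ≈ 12.50 years.
Getting to 16× needs 4 doublings: 4 × 12.50 ≈ 50 years.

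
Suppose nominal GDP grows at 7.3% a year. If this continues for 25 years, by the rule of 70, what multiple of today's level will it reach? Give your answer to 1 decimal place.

≈ 6.1 times

Doubles every ≈ 9.59 years (70/7.3).
25 years is 2.61 doublings; 2^2.61 ≈ 6.1×.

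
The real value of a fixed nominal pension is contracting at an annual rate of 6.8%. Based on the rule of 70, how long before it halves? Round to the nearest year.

roughly 10 years

Halving time ≈ 70 / 6.8 = 10.29 → 10 years.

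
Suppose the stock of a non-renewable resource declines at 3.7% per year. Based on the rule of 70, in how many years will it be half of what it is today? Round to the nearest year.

The rule works in reverse for decay: 70/3.7 ≈ 18.92 years to halve.

19 years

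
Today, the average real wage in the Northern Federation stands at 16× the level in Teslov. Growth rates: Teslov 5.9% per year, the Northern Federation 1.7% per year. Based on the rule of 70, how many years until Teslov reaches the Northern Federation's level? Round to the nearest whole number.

around 67 years

Teslov gains on the Northern Federation at 5.9% − 1.7% = 4.2 points a year.
At that relative rate the gap halves every 70/4.2 ≈ 16.67 years.
A 16× gap closes after 4 halvings: 4 × 16.67 ≈ 67 years.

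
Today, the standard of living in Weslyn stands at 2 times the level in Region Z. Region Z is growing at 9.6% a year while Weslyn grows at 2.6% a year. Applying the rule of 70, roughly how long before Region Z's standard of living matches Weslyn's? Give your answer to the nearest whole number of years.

The growth-rate gap is 9.6% − 2.6% = 7 percentage points.
So the ratio between them halves every 70/7 ≈ 10.00 years.
A 2 times gap closes after 1 halving: 1 × 10.00 ≈ 10 years.

10 years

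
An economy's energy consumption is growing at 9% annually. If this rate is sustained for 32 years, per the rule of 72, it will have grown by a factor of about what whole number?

72/9 ≈ 8.00 years per doubling.
32 years fits 4 doublings: 2^4 = 16.

approximately 16 times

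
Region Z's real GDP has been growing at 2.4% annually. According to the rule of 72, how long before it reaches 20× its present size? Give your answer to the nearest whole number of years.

One doubling takes 72/2.4 = 30.00 years.
20× is log₂ 20 ≈ 4.32 doublings, so ≈ 4.32 × 30.00 = 130 years.

about 130 years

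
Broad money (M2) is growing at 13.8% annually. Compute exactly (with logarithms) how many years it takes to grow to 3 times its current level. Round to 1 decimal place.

t = ln(3) / ln(1 + 0.138) = 1.0986 / 0.129272 ≈ 8.50.

8.5 years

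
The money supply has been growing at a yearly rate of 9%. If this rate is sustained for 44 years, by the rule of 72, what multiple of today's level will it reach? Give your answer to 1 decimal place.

Doubles every ≈ 8.00 years (72/9).
44 years is 5.50 doublings; 2^5.50 ≈ 45.3×.

roughly 45.3 times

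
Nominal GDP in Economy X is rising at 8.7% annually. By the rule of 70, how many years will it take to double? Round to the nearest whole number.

8 years

Doubling time ≈ 70 / 8.7 = 8.05 years.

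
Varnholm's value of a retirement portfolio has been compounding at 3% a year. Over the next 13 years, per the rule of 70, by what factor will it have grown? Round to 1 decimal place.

approximately 1.5 times

Doubling time ≈ 70/3 = 23.33 years.
13 years / 23.33 ≈ 0.56 doublings → factor 2^0.56 ≈ 1.5.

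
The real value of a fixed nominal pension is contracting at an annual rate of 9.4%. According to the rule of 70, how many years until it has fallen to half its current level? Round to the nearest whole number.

≈ 7 years

Falling at 9.4%, it halves about every 70/9.4 = 7.45 years.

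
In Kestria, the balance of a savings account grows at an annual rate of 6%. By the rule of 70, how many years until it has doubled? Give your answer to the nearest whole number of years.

around 12 years

70/6 ≈ 11.67, so it doubles roughly every 12 years.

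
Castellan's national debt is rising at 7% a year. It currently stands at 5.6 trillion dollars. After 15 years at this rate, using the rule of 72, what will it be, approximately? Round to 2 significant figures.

Doubling time ≈ 72/7 = 10.29 years.
15 years is 15/10.29 ≈ 1.46 doublings, a factor of 2^1.46 ≈ 2.75.
5.6 × 2.75 ≈ 15 trillion dollars.

≈ 15 trillion dollars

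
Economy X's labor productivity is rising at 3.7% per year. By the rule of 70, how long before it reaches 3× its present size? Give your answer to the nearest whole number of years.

Doubling time ≈ 70/3.7 = 18.92 years.
3× is log₂ 3 ≈ 1.58 doublings, so ≈ 1.58 × 18.92 = 30 years.

about 30 years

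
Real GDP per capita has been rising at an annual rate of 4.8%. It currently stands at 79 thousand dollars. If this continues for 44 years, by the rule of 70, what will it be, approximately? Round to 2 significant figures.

about 640 thousand dollars

It doubles every 70/4.8 ≈ 14.58 years, so 44 years is 3.02 doublings.
2^3.02 ≈ 8.11; 79 × 8.11 ≈ 640 thousand dollars.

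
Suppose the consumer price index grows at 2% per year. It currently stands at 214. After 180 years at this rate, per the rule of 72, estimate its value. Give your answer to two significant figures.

approximately 6800

It doubles every 72/2 ≈ 36.00 years, so 180 years is 5.00 doublings.
2^5.00 ≈ 32.00; 214 × 32.00 ≈ 6800.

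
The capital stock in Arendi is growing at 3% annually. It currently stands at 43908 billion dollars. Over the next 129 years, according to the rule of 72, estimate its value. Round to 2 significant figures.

Doubling time ≈ 72/3 = 24.00 years.
129 years is 129/24.00 ≈ 5.38 doublings, a factor of 2^5.38 ≈ 41.64.
43908 × 41.64 ≈ 1800000 billion dollars.

about 1800000 billion dollars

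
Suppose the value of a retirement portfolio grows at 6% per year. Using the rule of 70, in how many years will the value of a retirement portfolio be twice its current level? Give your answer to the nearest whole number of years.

70/6 ≈ 11.67, so it doubles roughly every 12 years.

about 12 years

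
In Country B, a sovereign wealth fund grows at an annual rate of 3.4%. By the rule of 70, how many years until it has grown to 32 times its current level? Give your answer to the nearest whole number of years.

At 3.4% it doubles every 70/3.4 ≈ 20.59 years.
32 = 2^5, so 5 doublings → 103 years.

roughly 103 years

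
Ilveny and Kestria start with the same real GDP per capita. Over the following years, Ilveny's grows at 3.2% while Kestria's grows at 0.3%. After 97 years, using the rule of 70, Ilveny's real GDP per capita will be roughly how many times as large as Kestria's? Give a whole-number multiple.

Ilveny pulls ahead at 2.9 pp per year, so the ratio doubles every 70/2.9 ≈ 24.14 years.
In 97 years that's 4.02 doublings: 2^4.02 ≈ 16.

about 16 times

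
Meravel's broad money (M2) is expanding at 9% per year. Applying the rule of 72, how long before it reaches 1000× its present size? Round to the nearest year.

approximately 80 years

One doubling takes 72/9 = 8.00 years.
1000× is log₂ 1000 ≈ 9.97 doublings, so ≈ 9.97 × 8.00 = 80 years.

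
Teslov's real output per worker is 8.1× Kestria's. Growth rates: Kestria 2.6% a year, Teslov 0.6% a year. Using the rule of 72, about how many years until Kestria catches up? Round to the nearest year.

roughly 109 years

What matters is the difference: 2 pp.
Rule of 72 on the gap: the ratio halves every 72/2 ≈ 36.00 years.
An 8.1× gap takes log₂(8.1) ≈ 3.02 halvings to close: 3.02 × 36.00 ≈ 109 years.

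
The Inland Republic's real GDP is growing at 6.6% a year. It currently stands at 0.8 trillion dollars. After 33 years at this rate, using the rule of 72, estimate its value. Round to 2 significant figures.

about 6.5 trillion dollars

Doubling time ≈ 72/6.6 = 10.91 years.
33 years is 33/10.91 ≈ 3.02 doublings, a factor of 2^3.02 ≈ 8.11.
0.8 × 8.11 ≈ 6.5 trillion dollars.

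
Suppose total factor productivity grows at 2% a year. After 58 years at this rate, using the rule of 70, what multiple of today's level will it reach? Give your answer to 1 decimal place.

Doubling time ≈ 70/2 = 35.00 years.
58 years / 35.00 ≈ 1.66 doublings → factor 2^1.66 ≈ 3.2.

roughly 3.2 times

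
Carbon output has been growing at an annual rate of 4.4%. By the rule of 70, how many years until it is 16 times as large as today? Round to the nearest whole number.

Doubling time ≈ 70/4.4 = 15.91 years.
16 = 2^4, so 4 doublings → 64 years.

64 years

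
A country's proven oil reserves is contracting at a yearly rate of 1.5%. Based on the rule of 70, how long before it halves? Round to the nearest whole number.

≈ 47 years

Halving time ≈ 70 / 1.5 = 46.67 → 47 years.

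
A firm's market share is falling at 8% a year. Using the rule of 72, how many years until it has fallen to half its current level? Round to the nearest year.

about 9 years

The rule works in reverse for decay: 72/8 ≈ 9.00 years to halve.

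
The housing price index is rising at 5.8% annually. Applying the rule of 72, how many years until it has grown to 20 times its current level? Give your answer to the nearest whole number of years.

Doubling time ≈ 72/5.8 = 12.41 years.
Reaching 20× takes log₂(20) ≈ 4.32 doublings.
4.32 × 12.41 ≈ 54 years.

roughly 54 years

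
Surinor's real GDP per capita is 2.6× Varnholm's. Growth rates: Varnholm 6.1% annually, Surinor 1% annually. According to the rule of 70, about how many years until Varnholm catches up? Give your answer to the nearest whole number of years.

The growth-rate gap is 6.1% − 1% = 5.1 percentage points.
So the ratio between them halves every 70/5.1 ≈ 13.73 years.
A 2.6× gap takes log₂(2.6) ≈ 1.38 halvings to close: 1.38 × 13.73 ≈ 19 years.

≈ 19 years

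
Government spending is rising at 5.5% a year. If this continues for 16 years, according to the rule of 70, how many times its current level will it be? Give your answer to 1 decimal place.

roughly 2.4 times

Doubling time ≈ 70/5.5 = 12.73 years.
16 years / 12.73 ≈ 1.26 doublings → factor 2^1.26 ≈ 2.4.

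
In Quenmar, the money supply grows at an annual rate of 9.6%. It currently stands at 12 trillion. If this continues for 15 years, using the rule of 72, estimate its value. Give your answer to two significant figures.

It doubles every 72/9.6 ≈ 7.50 years, so 15 years is 2.00 doublings.
2^2.00 ≈ 4.00; 12 × 4.00 ≈ 48 trillion.

roughly 48 trillion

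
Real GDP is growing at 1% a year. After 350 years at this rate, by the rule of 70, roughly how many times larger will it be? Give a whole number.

70/1 ≈ 70.00 years per doubling.
350 years fits 5 doublings: 2^5 = 32.

32 times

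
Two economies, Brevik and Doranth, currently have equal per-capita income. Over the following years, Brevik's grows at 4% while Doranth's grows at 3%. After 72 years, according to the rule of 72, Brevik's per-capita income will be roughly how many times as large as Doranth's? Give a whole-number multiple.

≈ 2 times

Brevik pulls ahead at 1 pp per year, so the ratio doubles every 72/1 ≈ 72.00 years.
In 72 years that's 1.00 doublings: 2^1.00 ≈ 2.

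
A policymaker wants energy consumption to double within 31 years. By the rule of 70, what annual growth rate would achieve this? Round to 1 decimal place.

70 / 31 ≈ 2.26, so about 2.3% annually.

approximately 2.3% annually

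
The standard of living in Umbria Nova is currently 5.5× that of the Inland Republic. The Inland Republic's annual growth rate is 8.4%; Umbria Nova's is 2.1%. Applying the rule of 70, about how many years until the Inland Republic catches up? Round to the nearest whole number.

The growth-rate gap is 8.4% − 2.1% = 6.3 percentage points.
So the ratio between them halves every 70/6.3 ≈ 11.11 years.
A 5.5× gap takes log₂(5.5) ≈ 2.46 halvings to close: 2.46 × 11.11 ≈ 27 years.

≈ 27 years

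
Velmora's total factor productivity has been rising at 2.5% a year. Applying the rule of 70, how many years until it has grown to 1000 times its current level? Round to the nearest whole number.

279 years

One doubling takes 70/2.5 = 28.00 years.
1000× is log₂ 1000 ≈ 9.97 doublings, so ≈ 9.97 × 28.00 = 279 years.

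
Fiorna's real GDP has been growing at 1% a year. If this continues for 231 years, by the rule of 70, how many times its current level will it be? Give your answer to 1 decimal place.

around 9.8 times

Doubling time ≈ 70/1 = 70.00 years.
231 years / 70.00 ≈ 3.30 doublings → factor 2^3.30 ≈ 9.8.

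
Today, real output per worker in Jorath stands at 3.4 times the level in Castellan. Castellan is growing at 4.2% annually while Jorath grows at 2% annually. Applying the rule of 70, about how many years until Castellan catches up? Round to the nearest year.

around 56 years

Castellan gains on Jorath at 4.2% − 2% = 2.2 points a year.
At that relative rate the gap halves every 70/2.2 ≈ 31.82 years.
A 3.4 times gap takes log₂(3.4) ≈ 1.77 halvings to close: 1.77 × 31.82 ≈ 56 years.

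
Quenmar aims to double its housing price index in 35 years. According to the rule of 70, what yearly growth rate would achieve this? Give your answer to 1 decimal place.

about 2.0%

70 / 35 ≈ 2.00, so about 2.0% per year.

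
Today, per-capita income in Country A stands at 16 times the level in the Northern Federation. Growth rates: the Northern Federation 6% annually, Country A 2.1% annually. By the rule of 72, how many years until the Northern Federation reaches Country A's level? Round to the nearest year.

about 74 years

the Northern Federation gains on Country A at 6% − 2.1% = 3.9 points a year.
At that relative rate the gap halves every 72/3.9 ≈ 18.46 years.
A 16 times gap closes after 4 halvings: 4 × 18.46 ≈ 74 years.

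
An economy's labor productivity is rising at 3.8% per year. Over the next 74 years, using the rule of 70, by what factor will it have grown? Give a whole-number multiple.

70/3.8 ≈ 18.42 years per doubling.
74 years fits 4 doublings: 2^4 = 16.

16 times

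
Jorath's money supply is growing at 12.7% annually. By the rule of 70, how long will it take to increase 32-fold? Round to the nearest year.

about 28 years

Doubling time ≈ 70/12.7 = 5.51 years.
Getting to 32× needs 5 doublings: 5 × 5.51 ≈ 28 years.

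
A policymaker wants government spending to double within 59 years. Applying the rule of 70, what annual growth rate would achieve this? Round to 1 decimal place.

70 / 59 ≈ 1.19, so about 1.2% annually.

roughly 1.2% annually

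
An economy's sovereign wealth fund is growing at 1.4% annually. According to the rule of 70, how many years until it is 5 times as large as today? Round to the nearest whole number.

about 116 years

Doubling time ≈ 70/1.4 = 50.00 years.
5× is log₂ 5 ≈ 2.32 doublings, so ≈ 2.32 × 50.00 = 116 years.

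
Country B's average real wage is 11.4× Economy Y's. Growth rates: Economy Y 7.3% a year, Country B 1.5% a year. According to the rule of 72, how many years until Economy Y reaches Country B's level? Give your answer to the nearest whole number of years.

The growth-rate gap is 7.3% − 1.5% = 5.8 percentage points.
So the ratio between them halves every 72/5.8 ≈ 12.41 years.
An 11.4× gap takes log₂(11.4) ≈ 3.51 halvings to close: 3.51 × 12.41 ≈ 44 years.

around 44 years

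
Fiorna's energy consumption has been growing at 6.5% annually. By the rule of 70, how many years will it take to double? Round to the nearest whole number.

At 6.5%, doubling takes about 70/6.5 = 10.77 years.

11 years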